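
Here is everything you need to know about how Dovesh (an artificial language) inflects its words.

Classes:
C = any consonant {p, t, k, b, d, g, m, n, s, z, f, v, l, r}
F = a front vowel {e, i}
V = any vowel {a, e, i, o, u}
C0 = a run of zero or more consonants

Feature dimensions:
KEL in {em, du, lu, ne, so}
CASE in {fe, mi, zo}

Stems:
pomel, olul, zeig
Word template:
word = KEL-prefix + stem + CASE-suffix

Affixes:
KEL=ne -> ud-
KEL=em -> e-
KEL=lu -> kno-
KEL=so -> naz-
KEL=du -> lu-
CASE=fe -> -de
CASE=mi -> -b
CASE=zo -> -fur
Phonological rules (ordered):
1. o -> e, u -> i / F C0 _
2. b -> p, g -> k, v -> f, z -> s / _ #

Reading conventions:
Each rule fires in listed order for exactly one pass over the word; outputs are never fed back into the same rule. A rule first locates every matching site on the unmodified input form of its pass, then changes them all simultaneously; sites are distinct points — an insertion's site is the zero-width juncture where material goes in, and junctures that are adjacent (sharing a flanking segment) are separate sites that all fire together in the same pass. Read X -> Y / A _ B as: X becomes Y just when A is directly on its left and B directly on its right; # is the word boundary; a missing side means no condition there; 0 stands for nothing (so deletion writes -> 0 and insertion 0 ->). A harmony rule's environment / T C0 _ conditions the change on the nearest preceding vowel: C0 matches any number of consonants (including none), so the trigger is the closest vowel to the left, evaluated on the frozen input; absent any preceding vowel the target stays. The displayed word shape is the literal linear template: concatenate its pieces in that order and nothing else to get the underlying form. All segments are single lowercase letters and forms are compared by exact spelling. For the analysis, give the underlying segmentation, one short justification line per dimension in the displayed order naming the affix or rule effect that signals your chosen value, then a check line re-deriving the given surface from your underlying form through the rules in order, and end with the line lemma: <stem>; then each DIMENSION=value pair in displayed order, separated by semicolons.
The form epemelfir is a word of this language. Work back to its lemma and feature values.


underlying: e-pomel-fur
KEL=em - signalled by the affix e-
CASE=zo - signalled by the affix -fur
check: epomelfur -> epemelfir -> epemelfir
lemma: pomel; KEL=em; CASE=zo


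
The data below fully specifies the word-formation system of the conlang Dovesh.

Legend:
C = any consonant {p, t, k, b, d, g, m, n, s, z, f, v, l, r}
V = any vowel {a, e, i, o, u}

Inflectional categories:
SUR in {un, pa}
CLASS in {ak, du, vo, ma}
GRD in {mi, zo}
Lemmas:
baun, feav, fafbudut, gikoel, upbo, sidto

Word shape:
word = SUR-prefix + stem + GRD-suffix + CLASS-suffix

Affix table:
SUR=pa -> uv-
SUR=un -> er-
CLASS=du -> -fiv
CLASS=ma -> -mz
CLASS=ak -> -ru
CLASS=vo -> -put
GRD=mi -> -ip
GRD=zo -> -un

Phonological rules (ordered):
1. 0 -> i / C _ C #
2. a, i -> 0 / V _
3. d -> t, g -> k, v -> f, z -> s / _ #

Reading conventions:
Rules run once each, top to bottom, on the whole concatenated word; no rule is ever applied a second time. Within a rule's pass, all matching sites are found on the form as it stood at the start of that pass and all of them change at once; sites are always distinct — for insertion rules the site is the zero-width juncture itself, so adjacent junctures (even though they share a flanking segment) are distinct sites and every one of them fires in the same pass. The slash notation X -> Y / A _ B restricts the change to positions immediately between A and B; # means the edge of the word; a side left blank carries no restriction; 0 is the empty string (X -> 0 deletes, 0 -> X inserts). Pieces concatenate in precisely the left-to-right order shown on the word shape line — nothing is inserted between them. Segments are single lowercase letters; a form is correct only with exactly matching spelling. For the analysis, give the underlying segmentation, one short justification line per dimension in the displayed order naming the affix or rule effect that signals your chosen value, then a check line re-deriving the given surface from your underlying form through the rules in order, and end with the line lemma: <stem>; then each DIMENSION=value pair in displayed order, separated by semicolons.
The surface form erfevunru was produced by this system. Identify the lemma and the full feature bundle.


underlying: er-feav-un-ru
SUR=un - signalled by the affix er-
CLASS=ak - signalled by the affix -ru
GRD=zo - signalled by the affix -un
check: erfeavunru -> erfeavunru -> erfevunru -> erfevunru
lemma: feav; SUR=un; CLASS=ak; GRD=zo


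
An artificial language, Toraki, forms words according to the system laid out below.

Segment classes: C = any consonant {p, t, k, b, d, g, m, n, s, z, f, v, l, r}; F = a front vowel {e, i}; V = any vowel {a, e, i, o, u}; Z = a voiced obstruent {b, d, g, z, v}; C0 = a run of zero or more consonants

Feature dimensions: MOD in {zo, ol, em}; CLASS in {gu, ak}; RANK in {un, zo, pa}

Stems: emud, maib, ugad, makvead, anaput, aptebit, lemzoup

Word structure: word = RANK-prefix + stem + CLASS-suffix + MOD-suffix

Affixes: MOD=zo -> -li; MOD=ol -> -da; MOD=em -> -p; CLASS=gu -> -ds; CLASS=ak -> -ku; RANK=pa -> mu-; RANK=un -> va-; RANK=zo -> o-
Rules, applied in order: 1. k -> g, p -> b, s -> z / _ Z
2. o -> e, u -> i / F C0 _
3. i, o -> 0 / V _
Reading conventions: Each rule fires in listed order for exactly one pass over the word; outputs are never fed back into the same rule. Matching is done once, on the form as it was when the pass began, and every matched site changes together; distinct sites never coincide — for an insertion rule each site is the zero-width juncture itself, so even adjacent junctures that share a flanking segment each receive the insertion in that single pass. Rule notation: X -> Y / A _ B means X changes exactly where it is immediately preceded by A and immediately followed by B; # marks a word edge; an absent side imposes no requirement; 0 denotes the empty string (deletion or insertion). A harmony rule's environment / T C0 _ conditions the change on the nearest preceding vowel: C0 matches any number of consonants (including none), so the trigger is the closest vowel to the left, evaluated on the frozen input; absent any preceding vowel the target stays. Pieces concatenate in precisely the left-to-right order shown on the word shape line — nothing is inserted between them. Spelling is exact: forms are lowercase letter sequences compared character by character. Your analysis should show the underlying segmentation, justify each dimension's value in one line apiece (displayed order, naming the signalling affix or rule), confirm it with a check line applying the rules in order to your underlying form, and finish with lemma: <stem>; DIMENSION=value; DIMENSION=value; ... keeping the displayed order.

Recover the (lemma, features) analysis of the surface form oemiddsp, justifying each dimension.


underlying: o-emud-ds-p
MOD=em - signalled by the affix -p
CLASS=gu - signalled by the affix -ds
RANK=zo - signalled by the affix o-
check: oemuddsp -> oemuddsp -> oemiddsp -> oemiddsp
lemma: emud; MOD=em; CLASS=gu; RANK=zo


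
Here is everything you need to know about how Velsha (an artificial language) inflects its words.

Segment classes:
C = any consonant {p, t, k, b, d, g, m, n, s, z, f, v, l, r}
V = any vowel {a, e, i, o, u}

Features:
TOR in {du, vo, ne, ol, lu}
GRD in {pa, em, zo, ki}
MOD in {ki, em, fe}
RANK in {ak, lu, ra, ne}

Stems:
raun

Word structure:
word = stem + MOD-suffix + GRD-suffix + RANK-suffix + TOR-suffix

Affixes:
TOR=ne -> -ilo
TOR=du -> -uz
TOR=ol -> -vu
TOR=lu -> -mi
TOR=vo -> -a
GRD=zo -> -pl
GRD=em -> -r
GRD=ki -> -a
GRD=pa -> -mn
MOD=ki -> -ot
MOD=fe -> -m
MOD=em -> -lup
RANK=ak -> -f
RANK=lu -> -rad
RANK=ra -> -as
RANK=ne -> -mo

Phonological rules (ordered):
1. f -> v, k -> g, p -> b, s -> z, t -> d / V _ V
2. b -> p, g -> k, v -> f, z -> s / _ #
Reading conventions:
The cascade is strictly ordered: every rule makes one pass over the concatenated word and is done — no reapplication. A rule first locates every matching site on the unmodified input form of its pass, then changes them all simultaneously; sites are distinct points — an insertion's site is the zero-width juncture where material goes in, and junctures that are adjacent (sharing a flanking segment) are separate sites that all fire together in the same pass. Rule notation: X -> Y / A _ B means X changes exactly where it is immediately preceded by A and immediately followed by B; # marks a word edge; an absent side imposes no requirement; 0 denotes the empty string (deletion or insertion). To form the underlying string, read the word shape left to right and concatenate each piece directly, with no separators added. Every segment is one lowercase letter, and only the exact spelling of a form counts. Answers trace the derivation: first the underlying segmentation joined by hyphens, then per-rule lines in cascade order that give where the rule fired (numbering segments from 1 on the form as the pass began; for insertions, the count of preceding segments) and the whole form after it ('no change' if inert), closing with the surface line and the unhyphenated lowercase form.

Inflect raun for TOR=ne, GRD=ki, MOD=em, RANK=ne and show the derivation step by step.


underlying: raun-lup-a-mo-ilo
1. f -> v, k -> g, p -> b, s -> z, t -> d / V _ V: fires at position(s) 7: raunlubamoilo
2. b -> p, g -> k, v -> f, z -> s / _ #: no change
surface: raunlubamoilo


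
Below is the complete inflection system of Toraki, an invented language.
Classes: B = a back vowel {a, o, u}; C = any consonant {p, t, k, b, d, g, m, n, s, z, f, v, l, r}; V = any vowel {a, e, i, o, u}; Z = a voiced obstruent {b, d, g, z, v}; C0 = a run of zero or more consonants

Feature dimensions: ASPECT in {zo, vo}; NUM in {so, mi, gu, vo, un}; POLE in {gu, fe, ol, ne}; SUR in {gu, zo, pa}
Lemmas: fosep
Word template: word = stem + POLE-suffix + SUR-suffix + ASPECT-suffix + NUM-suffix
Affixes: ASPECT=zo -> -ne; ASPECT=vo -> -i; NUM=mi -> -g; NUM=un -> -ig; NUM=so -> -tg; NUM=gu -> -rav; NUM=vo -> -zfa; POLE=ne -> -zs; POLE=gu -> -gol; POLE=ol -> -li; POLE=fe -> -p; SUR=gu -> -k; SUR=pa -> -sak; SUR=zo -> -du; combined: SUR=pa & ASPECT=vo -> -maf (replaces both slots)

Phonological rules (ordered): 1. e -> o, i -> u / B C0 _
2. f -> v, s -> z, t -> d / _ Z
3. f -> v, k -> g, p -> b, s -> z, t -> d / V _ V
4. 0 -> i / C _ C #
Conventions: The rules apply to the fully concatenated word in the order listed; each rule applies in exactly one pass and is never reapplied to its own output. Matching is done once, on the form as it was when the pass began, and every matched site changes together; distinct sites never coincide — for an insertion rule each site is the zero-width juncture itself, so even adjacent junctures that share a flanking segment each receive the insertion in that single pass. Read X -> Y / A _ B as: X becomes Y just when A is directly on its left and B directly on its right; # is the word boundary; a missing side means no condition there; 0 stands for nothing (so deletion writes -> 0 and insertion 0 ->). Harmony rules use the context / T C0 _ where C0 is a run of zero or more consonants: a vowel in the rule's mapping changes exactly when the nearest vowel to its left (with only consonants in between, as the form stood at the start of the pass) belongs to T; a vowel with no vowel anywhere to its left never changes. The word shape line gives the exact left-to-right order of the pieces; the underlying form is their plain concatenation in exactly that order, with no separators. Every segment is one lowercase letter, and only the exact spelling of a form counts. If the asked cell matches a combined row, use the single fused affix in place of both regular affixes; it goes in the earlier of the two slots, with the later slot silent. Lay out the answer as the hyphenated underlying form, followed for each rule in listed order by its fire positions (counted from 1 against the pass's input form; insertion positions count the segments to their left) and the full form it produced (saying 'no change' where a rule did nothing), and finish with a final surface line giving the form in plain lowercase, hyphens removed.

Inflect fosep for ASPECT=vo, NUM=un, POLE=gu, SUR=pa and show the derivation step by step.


underlying: fosep-gol-maf-ig
1. e -> o, i -> u / B C0 _: fires at position(s) 4, 12: fosopgolmafug
2. f -> v, s -> z, t -> d / _ Z: no change
3. f -> v, k -> g, p -> b, s -> z, t -> d / V _ V: fires at position(s) 3, 11: fozopgolmavug
4. 0 -> i / C _ C #: no change
surface: fozopgolmavug


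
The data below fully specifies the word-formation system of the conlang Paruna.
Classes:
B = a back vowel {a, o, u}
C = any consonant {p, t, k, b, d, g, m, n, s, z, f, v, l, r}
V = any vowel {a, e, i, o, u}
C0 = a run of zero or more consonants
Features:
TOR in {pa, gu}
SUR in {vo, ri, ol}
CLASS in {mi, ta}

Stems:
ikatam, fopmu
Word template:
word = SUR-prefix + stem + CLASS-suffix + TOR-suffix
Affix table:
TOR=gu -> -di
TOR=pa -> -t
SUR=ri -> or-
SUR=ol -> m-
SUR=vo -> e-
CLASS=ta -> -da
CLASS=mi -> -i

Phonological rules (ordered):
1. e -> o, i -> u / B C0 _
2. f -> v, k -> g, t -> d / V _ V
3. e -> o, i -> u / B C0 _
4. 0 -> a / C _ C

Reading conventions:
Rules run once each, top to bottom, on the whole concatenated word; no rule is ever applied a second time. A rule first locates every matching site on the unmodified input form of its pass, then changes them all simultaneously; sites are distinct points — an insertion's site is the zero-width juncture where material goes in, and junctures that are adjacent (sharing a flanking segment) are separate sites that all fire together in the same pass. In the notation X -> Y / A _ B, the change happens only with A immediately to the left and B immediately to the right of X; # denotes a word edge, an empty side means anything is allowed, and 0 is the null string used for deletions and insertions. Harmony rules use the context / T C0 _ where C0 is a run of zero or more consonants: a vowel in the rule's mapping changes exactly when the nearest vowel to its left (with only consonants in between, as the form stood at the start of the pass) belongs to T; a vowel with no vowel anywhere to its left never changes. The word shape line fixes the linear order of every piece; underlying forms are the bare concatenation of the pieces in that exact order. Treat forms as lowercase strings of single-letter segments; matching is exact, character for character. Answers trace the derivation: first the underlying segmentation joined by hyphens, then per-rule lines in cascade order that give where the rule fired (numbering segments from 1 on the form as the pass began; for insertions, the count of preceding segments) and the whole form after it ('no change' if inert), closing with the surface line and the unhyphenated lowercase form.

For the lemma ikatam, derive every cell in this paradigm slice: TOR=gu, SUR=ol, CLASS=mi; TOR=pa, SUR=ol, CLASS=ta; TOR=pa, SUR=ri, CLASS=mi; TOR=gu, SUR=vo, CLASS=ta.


cell TOR=gu, SUR=ol, CLASS=mi:
underlying: m-ikatam-i-di
1. e -> o, i -> u / B C0 _: fires at position(s) 8: mikatamudi
2. f -> v, k -> g, t -> d / V _ V: fires at position(s) 3, 5: migadamudi
3. e -> o, i -> u / B C0 _: fires at position(s) 10: migadamudu
4. 0 -> a / C _ C: no change
surface: migadamudu

cell TOR=pa, SUR=ol, CLASS=ta:
underlying: m-ikatam-da-t
1. e -> o, i -> u / B C0 _: no change
2. f -> v, k -> g, t -> d / V _ V: fires at position(s) 3, 5: migadamdat
3. e -> o, i -> u / B C0 _: no change
4. 0 -> a / C _ C: inserts after position(s) 7: migadamadat
surface: migadamadat

cell TOR=pa, SUR=ri, CLASS=mi:
underlying: or-ikatam-i-t
1. e -> o, i -> u / B C0 _: fires at position(s) 3, 9: orukatamut
2. f -> v, k -> g, t -> d / V _ V: fires at position(s) 4, 6: orugadamut
3. e -> o, i -> u / B C0 _: no change
4. 0 -> a / C _ C: no change
surface: orugadamut

cell TOR=gu, SUR=vo, CLASS=ta:
underlying: e-ikatam-da-di
1. e -> o, i -> u / B C0 _: fires at position(s) 11: eikatamdadu
2. f -> v, k -> g, t -> d / V _ V: fires at position(s) 3, 5: eigadamdadu
3. e -> o, i -> u / B C0 _: no change
4. 0 -> a / C _ C: inserts after position(s) 7: eigadamadadu
surface: eigadamadadu


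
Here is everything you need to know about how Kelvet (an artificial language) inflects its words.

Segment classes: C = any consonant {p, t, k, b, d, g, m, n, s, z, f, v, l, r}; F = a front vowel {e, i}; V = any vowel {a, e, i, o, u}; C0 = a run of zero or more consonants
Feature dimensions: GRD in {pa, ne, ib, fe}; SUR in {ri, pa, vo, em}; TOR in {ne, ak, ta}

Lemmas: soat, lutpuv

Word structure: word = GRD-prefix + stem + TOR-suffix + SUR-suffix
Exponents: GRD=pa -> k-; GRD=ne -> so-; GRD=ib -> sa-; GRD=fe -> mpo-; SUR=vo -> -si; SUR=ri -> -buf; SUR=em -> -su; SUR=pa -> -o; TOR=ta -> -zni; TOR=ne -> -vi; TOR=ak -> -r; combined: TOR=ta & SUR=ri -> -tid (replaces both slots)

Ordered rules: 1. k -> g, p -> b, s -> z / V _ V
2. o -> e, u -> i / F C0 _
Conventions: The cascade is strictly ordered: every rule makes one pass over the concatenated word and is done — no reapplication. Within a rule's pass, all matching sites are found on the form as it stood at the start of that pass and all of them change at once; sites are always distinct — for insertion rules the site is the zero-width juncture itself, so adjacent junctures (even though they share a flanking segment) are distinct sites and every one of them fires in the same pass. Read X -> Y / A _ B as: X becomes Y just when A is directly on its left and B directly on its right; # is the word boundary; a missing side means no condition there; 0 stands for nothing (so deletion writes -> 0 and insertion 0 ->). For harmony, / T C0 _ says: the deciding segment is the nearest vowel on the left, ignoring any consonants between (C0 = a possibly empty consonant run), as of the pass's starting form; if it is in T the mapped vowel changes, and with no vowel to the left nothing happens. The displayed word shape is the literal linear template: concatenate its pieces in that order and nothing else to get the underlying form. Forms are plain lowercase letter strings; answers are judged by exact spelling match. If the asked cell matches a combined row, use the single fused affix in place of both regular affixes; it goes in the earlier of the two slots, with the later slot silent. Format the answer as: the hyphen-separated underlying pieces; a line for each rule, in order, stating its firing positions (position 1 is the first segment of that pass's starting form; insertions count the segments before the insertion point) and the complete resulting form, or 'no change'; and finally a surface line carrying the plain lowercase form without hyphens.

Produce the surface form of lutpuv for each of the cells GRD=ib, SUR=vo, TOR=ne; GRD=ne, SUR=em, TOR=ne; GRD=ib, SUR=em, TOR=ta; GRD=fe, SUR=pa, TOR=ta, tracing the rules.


cell GRD=ib, SUR=vo, TOR=ne:
underlying: sa-lutpuv-vi-si
1. k -> g, p -> b, s -> z / V _ V: fires at position(s) 11: salutpuvvizi
2. o -> e, u -> i / F C0 _: no change
surface: salutpuvvizi

cell GRD=ne, SUR=em, TOR=ne:
underlying: so-lutpuv-vi-su
1. k -> g, p -> b, s -> z / V _ V: fires at position(s) 11: solutpuvvizu
2. o -> e, u -> i / F C0 _: fires at position(s) 12: solutpuvvizi
surface: solutpuvvizi

cell GRD=ib, SUR=em, TOR=ta:
underlying: sa-lutpuv-zni-su
1. k -> g, p -> b, s -> z / V _ V: fires at position(s) 12: salutpuvznizu
2. o -> e, u -> i / F C0 _: fires at position(s) 13: salutpuvznizi
surface: salutpuvznizi

cell GRD=fe, SUR=pa, TOR=ta:
underlying: mpo-lutpuv-zni-o
1. k -> g, p -> b, s -> z / V _ V: no change
2. o -> e, u -> i / F C0 _: fires at position(s) 13: mpolutpuvznie
surface: mpolutpuvznie


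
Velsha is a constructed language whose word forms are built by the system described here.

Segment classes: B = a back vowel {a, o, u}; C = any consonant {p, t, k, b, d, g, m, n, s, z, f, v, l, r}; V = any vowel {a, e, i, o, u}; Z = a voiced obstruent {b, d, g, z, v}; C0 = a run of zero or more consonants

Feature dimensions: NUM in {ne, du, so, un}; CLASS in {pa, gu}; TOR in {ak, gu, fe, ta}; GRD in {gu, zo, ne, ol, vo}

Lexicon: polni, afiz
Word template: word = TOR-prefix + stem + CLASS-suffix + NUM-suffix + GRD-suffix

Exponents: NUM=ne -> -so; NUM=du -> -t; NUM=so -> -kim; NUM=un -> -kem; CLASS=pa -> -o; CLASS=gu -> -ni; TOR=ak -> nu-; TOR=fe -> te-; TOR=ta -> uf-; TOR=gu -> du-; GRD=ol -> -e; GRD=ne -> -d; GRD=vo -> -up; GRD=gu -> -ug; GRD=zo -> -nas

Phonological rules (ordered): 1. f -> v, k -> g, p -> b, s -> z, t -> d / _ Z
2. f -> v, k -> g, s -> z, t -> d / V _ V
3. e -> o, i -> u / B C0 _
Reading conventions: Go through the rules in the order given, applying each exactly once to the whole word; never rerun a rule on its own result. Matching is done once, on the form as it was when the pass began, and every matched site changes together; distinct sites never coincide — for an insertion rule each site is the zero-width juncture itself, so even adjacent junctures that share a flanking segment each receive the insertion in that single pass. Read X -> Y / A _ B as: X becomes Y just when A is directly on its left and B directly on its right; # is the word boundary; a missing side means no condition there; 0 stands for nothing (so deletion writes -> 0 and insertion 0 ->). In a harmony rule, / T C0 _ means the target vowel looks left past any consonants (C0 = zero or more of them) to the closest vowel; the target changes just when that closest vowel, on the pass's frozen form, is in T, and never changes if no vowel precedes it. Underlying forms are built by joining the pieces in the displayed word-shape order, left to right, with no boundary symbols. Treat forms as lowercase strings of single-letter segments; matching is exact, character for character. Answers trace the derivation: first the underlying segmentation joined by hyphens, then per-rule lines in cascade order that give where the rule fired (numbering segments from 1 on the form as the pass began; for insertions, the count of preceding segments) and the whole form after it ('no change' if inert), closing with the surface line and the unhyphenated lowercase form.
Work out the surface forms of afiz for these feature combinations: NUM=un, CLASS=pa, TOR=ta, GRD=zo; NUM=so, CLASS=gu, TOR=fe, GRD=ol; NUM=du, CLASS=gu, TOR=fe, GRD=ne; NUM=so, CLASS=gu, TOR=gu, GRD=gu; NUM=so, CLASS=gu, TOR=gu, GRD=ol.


cell NUM=un, CLASS=pa, TOR=ta, GRD=zo:
underlying: uf-afiz-o-kem-nas
1. f -> v, k -> g, p -> b, s -> z, t -> d / _ Z: no change
2. f -> v, k -> g, s -> z, t -> d / V _ V: fires at position(s) 2, 4, 8: uvavizogemnas
3. e -> o, i -> u / B C0 _: fires at position(s) 5, 9: uvavuzogomnas
surface: uvavuzogomnas

cell NUM=so, CLASS=gu, TOR=fe, GRD=ol:
underlying: te-afiz-ni-kim-e
1. f -> v, k -> g, p -> b, s -> z, t -> d / _ Z: no change
2. f -> v, k -> g, s -> z, t -> d / V _ V: fires at position(s) 4, 9: teaviznigime
3. e -> o, i -> u / B C0 _: fires at position(s) 5: teavuznigime
surface: teavuznigime

cell NUM=du, CLASS=gu, TOR=fe, GRD=ne:
underlying: te-afiz-ni-t-d
1. f -> v, k -> g, p -> b, s -> z, t -> d / _ Z: fires at position(s) 9: teafiznidd
2. f -> v, k -> g, s -> z, t -> d / V _ V: fires at position(s) 4: teaviznidd
3. e -> o, i -> u / B C0 _: fires at position(s) 5: teavuznidd
surface: teavuznidd

cell NUM=so, CLASS=gu, TOR=gu, GRD=gu:
underlying: du-afiz-ni-kim-ug
1. f -> v, k -> g, p -> b, s -> z, t -> d / _ Z: no change
2. f -> v, k -> g, s -> z, t -> d / V _ V: fires at position(s) 4, 9: duaviznigimug
3. e -> o, i -> u / B C0 _: fires at position(s) 5: duavuznigimug
surface: duavuznigimug

cell NUM=so, CLASS=gu, TOR=gu, GRD=ol:
underlying: du-afiz-ni-kim-e
1. f -> v, k -> g, p -> b, s -> z, t -> d / _ Z: no change
2. f -> v, k -> g, s -> z, t -> d / V _ V: fires at position(s) 4, 9: duaviznigime
3. e -> o, i -> u / B C0 _: fires at position(s) 5: duavuznigime
surface: duavuznigime


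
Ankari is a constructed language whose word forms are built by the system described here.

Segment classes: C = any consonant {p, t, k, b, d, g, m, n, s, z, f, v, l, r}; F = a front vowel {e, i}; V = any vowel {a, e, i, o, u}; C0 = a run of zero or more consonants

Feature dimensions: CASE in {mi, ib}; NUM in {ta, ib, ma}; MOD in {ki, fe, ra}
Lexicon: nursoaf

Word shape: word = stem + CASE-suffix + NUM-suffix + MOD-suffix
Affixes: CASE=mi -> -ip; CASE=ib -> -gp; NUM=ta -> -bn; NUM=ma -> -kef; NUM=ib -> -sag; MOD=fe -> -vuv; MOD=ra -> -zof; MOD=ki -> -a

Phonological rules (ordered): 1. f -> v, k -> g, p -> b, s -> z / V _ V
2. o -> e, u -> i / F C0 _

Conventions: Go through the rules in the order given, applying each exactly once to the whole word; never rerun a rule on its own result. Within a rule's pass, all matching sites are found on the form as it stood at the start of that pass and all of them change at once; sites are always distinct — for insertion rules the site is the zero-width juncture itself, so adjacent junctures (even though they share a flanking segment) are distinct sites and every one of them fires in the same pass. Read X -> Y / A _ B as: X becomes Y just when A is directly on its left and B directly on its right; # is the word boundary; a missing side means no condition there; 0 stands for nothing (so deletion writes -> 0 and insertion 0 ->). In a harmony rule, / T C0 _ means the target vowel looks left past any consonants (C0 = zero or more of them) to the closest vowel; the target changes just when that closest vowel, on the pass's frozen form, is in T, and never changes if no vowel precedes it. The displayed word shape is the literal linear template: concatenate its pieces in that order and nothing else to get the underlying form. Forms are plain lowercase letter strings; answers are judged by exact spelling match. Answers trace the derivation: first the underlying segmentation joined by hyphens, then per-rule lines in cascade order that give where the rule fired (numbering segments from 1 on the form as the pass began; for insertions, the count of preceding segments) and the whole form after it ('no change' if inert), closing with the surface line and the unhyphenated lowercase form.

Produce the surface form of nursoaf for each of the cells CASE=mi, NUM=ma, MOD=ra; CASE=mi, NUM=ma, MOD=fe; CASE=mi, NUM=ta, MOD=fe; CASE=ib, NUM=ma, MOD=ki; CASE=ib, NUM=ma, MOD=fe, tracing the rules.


cell CASE=mi, NUM=ma, MOD=ra:
underlying: nursoaf-ip-kef-zof
1. f -> v, k -> g, p -> b, s -> z / V _ V: fires at position(s) 7: nursoavipkefzof
2. o -> e, u -> i / F C0 _: fires at position(s) 14: nursoavipkefzef
surface: nursoavipkefzef

cell CASE=mi, NUM=ma, MOD=fe:
underlying: nursoaf-ip-kef-vuv
1. f -> v, k -> g, p -> b, s -> z / V _ V: fires at position(s) 7: nursoavipkefvuv
2. o -> e, u -> i / F C0 _: fires at position(s) 14: nursoavipkefviv
surface: nursoavipkefviv

cell CASE=mi, NUM=ta, MOD=fe:
underlying: nursoaf-ip-bn-vuv
1. f -> v, k -> g, p -> b, s -> z / V _ V: fires at position(s) 7: nursoavipbnvuv
2. o -> e, u -> i / F C0 _: fires at position(s) 13: nursoavipbnviv
surface: nursoavipbnviv

cell CASE=ib, NUM=ma, MOD=ki:
underlying: nursoaf-gp-kef-a
1. f -> v, k -> g, p -> b, s -> z / V _ V: fires at position(s) 12: nursoafgpkeva
2. o -> e, u -> i / F C0 _: no change
surface: nursoafgpkeva

cell CASE=ib, NUM=ma, MOD=fe:
underlying: nursoaf-gp-kef-vuv
1. f -> v, k -> g, p -> b, s -> z / V _ V: no change
2. o -> e, u -> i / F C0 _: fires at position(s) 14: nursoafgpkefviv
surface: nursoafgpkefviv


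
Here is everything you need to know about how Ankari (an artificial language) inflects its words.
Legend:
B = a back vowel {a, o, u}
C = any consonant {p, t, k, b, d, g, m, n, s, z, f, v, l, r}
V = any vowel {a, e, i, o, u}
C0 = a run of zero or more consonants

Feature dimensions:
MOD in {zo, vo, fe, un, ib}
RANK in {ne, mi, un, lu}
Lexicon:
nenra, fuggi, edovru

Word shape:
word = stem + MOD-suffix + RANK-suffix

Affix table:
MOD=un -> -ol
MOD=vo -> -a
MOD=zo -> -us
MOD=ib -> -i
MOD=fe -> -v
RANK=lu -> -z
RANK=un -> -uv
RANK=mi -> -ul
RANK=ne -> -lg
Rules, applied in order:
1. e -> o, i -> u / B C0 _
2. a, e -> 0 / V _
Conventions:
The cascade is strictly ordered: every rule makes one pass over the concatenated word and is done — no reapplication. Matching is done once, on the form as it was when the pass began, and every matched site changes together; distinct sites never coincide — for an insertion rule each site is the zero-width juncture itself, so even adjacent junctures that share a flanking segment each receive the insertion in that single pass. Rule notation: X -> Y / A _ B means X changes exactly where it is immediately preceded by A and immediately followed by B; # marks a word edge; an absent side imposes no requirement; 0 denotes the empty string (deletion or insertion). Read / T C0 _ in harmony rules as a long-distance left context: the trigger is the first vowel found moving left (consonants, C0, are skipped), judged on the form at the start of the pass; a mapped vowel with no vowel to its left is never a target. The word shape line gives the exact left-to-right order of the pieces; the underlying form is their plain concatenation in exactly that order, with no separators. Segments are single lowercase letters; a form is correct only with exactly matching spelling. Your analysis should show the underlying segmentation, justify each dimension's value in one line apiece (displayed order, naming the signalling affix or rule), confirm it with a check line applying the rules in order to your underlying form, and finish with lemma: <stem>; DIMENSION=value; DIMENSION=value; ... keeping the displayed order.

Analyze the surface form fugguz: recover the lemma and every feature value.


underlying: fuggi-a-z
MOD=vo - signalled by the affix -a
RANK=lu - signalled by the affix -z
check: fuggiaz -> fugguaz -> fugguz
lemma: fuggi; MOD=vo; RANK=lu


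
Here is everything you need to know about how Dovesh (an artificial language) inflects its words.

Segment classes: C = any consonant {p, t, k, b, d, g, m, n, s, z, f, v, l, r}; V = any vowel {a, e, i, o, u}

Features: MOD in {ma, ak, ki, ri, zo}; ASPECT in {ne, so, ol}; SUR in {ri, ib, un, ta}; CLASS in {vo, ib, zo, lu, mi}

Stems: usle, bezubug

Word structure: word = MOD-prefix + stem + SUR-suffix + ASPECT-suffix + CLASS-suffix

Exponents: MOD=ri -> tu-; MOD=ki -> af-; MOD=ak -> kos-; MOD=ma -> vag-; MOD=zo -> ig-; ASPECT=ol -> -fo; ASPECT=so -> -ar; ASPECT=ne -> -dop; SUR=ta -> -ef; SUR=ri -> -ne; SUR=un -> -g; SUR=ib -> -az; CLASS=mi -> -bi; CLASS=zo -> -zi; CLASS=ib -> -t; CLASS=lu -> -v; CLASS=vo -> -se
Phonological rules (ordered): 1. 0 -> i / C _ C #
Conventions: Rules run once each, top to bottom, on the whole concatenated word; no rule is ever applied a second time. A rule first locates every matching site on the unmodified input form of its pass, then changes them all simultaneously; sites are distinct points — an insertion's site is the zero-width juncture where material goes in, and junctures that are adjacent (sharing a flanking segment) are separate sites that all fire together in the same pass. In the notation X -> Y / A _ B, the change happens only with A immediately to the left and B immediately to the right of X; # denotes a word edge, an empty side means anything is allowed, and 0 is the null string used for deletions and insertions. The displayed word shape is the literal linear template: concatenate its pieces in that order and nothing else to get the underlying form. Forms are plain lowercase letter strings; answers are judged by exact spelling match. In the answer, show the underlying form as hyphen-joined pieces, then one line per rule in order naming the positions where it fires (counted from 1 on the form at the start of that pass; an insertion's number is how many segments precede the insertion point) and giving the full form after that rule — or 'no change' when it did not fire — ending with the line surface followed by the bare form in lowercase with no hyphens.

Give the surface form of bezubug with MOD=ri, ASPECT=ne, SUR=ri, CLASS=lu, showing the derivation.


underlying: tu-bezubug-ne-dop-v
1. 0 -> i / C _ C #: inserts after position(s) 14: tubezubugnedopiv
surface: tubezubugnedopiv


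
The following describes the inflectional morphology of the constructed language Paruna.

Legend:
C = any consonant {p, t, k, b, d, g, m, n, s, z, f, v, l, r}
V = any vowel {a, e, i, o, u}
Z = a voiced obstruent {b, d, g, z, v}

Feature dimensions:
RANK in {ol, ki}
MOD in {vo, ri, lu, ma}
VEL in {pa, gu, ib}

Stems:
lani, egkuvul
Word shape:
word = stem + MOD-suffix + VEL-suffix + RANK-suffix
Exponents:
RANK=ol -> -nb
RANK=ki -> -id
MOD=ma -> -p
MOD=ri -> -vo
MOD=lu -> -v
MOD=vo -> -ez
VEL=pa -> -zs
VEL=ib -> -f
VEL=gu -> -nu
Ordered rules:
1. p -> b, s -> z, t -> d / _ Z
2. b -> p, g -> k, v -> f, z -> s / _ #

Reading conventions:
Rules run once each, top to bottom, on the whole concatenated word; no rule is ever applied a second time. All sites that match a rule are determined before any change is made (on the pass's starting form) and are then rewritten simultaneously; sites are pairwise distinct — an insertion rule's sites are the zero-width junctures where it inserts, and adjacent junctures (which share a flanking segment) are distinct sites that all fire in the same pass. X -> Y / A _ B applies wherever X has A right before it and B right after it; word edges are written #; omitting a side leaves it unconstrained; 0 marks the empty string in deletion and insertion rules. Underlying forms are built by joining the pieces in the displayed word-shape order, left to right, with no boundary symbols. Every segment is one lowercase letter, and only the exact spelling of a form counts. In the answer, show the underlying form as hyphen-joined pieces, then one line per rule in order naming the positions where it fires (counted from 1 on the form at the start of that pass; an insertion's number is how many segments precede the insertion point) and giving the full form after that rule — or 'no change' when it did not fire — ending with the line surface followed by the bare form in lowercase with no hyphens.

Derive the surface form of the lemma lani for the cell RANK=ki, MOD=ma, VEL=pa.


underlying: lani-p-zs-id
1. p -> b, s -> z, t -> d / _ Z: fires at position(s) 5: lanibzsid
2. b -> p, g -> k, v -> f, z -> s / _ #: no change
surface: lanibzsid


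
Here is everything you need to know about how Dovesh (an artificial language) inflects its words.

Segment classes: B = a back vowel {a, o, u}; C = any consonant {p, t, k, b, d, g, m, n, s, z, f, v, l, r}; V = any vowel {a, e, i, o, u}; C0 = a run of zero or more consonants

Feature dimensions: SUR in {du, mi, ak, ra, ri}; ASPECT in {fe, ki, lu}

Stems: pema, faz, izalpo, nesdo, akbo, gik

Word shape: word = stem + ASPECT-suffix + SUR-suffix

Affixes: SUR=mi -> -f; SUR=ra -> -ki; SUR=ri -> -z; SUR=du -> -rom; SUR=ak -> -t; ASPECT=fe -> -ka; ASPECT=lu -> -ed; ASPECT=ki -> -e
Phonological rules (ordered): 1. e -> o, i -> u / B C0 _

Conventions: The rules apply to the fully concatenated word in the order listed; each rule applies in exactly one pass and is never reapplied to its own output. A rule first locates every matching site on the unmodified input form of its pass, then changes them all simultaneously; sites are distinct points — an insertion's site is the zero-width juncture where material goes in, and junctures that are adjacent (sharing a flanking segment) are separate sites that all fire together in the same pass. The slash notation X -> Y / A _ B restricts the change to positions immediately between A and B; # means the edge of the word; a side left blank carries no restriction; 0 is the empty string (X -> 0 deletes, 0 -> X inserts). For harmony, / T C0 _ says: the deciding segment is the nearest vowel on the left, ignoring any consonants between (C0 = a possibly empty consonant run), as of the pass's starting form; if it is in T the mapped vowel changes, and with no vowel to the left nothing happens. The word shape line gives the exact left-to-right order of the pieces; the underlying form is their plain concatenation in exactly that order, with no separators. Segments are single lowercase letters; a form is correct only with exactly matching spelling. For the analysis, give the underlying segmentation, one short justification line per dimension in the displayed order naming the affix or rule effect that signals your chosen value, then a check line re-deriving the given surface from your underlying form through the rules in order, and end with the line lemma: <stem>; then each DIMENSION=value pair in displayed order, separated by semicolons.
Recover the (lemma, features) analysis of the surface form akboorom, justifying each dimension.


underlying: akbo-e-rom
SUR=du - signalled by the affix -rom
ASPECT=ki - signalled by the affix -e
check: akboerom -> akboorom
lemma: akbo; SUR=du; ASPECT=ki


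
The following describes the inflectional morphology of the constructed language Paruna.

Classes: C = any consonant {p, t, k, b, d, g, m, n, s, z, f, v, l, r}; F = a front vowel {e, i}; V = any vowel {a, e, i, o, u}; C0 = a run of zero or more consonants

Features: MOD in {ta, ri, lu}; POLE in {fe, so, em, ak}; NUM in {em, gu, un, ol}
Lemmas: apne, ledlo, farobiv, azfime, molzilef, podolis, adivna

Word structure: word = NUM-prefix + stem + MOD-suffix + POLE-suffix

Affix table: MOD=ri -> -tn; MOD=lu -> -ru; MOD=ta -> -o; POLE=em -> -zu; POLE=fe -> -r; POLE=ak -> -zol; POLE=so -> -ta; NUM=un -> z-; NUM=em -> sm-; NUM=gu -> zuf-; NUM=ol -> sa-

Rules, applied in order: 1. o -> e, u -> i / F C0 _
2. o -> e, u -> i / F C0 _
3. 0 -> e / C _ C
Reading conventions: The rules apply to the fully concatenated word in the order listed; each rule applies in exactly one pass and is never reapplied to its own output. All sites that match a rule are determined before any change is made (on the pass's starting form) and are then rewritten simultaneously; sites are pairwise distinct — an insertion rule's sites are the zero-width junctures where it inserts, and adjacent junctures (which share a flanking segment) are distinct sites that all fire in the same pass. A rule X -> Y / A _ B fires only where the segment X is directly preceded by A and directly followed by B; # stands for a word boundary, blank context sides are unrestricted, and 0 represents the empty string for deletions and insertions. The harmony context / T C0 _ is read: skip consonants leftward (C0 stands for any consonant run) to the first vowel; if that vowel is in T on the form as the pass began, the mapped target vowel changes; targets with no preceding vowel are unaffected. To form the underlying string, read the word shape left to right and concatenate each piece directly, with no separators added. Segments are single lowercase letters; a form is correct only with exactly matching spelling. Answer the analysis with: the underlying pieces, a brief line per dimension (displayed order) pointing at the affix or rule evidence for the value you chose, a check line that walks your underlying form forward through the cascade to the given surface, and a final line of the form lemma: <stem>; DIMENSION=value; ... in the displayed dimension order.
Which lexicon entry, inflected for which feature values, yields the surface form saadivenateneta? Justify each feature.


underlying: sa-adivna-tn-ta
MOD=ri - signalled by the affix -tn
POLE=so - signalled by the affix -ta
NUM=ol - signalled by the affix sa-
check: saadivnatnta -> saadivnatnta -> saadivnatnta -> saadivenateneta
lemma: adivna; MOD=ri; POLE=so; NUM=ol


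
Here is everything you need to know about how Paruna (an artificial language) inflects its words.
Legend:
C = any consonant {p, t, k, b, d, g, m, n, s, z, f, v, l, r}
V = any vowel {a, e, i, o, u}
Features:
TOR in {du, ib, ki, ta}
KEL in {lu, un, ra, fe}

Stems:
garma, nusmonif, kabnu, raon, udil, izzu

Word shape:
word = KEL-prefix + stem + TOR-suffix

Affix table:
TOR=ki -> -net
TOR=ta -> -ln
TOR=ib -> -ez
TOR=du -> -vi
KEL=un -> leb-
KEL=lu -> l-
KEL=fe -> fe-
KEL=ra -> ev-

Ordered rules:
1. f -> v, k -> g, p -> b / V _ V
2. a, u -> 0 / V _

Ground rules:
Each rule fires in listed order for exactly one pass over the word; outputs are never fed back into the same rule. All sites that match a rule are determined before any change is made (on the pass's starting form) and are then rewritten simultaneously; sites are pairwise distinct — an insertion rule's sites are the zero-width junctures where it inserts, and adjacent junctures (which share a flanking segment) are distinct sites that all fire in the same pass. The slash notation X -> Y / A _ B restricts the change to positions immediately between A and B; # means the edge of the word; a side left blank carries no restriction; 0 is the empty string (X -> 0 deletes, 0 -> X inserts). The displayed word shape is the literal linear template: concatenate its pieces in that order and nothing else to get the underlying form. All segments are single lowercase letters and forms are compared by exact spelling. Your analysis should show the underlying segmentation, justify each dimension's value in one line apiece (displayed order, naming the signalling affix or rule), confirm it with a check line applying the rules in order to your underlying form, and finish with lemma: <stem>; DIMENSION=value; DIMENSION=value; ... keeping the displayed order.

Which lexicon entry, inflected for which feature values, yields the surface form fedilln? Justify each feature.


underlying: fe-udil-ln
TOR=ta - signalled by the affix -ln
KEL=fe - signalled by the affix fe-
check: feudilln -> feudilln -> fedilln
lemma: udil; TOR=ta; KEL=fe
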